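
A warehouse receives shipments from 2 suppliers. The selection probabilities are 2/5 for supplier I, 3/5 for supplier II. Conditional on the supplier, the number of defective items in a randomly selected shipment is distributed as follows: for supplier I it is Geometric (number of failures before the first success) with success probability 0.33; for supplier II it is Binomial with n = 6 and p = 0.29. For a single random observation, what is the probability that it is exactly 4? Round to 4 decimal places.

0.0587

Conditional on each supplier, P(X = 4): I: 0.0664987; II: 0.0534811.
By total probability, P(X = 4) = 0.4·0.0664987 + 0.6·0.0534811 = 0.0586881.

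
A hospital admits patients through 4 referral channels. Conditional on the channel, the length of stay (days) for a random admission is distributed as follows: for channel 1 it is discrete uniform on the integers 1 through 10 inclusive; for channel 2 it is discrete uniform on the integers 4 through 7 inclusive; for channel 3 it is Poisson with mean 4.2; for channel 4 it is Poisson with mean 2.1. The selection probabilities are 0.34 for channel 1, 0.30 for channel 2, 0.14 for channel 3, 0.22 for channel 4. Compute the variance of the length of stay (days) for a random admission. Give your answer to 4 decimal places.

Per component, 1: μ=5.5, E[X²]=38.5; 2: μ=5.5, E[X²]=31.5; 3: μ=4.2, E[X²]=21.84; 4: μ=2.1, E[X²]=6.51.
E[X] = 0.34·5.5 + 0.3·5.5 + 0.14·4.2 + 0.22·2.1 = 4.57.
E[X²] = 0.34·38.5 + 0.3·31.5 + 0.14·21.84 + 0.22·6.51 = 27.0298.
Var(X) = E[X²] − (E[X])² = 27.0298 − 20.8849 = 6.1449.

6.1449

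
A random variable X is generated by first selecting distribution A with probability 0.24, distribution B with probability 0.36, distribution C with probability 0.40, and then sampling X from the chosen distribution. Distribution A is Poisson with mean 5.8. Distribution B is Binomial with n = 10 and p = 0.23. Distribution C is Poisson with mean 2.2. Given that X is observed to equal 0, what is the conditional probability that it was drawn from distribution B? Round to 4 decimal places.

Likelihoods P(X=0 | ·): A: 0.00302755; B: 0.0732668; C: 0.110803.
Posterior ∝ prior × likelihood. Numerator for B: 0.36·0.0732668 = 0.026376.
Normalizing constant: 0.24·0.00302755 + 0.36·0.0732668 + 0.4·0.110803 = 0.0714239.
P(B | observation) = 0.026376 / 0.0714239 = 0.369289.

0.3693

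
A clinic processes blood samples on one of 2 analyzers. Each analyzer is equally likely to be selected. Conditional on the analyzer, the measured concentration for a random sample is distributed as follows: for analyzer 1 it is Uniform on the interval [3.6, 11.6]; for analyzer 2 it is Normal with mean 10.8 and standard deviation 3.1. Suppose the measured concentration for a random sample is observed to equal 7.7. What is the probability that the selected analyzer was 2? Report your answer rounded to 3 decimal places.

0.384

Likelihoods f(7.7 | ·): 1: 0.125; 2: 0.0780551.
Posterior ∝ prior × likelihood. Numerator for 2: 0.5·0.0780551 = 0.0390275.
Normalizing constant: 0.5·0.125 + 0.5·0.0780551 = 0.101528.
P(2 | observation) = 0.0390275 / 0.101528 = 0.384403.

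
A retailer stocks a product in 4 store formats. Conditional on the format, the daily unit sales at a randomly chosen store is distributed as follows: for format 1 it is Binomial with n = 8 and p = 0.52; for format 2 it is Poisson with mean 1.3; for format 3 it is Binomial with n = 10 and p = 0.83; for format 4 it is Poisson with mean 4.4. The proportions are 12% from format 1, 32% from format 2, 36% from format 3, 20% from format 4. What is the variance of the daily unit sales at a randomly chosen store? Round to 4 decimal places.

10.4544

Per component, 1: μ=4.16, E[X²]=19.3024; 2: μ=1.3, E[X²]=2.99; 3: μ=8.3, E[X²]=70.301; 4: μ=4.4, E[X²]=23.76.
E[X] = 0.12·4.16 + 0.32·1.3 + 0.36·8.3 + 0.2·4.4 = 4.7832.
E[X²] = 0.12·19.3024 + 0.32·2.99 + 0.36·70.301 + 0.2·23.76 = 33.3334.
Var(X) = E[X²] − (E[X])² = 33.3334 − 22.879 = 10.4544.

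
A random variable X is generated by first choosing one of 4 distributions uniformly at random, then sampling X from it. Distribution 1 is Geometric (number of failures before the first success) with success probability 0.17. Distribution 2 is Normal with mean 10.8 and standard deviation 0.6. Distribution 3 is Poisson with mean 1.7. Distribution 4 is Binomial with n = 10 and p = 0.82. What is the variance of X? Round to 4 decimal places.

19.8122

Per component, 1: μ=4.88235, E[X²]=52.5571; 2: μ=10.8, E[X²]=117; 3: μ=1.7, E[X²]=4.59; 4: μ=8.2, E[X²]=68.716.
E[X] = 0.25·4.88235 + 0.25·10.8 + 0.25·1.7 + 0.25·8.2 = 6.39559.
E[X²] = 0.25·52.5571 + 0.25·117 + 0.25·4.59 + 0.25·68.716 = 60.7158.
Var(X) = E[X²] − (E[X])² = 60.7158 − 40.9035 = 19.8122.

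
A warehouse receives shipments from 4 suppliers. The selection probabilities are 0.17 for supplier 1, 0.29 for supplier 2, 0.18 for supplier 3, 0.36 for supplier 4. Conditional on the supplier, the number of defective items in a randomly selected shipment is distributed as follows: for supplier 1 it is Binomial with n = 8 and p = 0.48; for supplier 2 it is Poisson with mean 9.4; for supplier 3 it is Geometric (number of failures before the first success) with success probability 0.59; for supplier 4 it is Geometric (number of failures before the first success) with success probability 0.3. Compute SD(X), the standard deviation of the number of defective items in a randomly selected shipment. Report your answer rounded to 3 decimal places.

Per component, 1: μ=3.84, E[X²]=16.7424; 2: μ=9.4, E[X²]=97.76; 3: μ=0.694915, E[X²]=1.66073; 4: μ=2.33333, E[X²]=13.2222.
E[X] = 0.17·3.84 + 0.29·9.4 + 0.18·0.694915 + 0.36·2.33333 = 4.34388.
E[X²] = 0.17·16.7424 + 0.29·97.76 + 0.18·1.66073 + 0.36·13.2222 = 36.2555.
Var(X) = E[X²] − (E[X])² = 36.2555 − 18.8693 = 17.3862.
SD(X) = √17.3862 = 4.16968.

4.170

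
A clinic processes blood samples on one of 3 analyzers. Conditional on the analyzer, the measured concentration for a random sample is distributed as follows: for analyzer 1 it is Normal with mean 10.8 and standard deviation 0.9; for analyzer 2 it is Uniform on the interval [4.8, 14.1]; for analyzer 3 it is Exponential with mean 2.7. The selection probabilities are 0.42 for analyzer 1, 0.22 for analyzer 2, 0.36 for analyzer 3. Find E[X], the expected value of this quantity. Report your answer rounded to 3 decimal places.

Component means — 1: 10.8; 2: 9.45; 3: 2.7.
E[X] = 0.42·10.8 + 0.22·9.45 + 0.36·2.7 = 7.587.

7.587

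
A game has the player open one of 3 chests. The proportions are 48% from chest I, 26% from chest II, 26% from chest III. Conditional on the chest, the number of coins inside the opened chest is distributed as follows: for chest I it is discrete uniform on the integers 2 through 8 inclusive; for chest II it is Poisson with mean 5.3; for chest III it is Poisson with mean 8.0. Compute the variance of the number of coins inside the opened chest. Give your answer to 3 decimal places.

Per component, I: μ=5, E[X²]=29; II: μ=5.3, E[X²]=33.39; III: μ=8, E[X²]=72.
E[X] = 0.48·5 + 0.26·5.3 + 0.26·8 = 5.858.
E[X²] = 0.48·29 + 0.26·33.39 + 0.26·72 = 41.3214.
Var(X) = E[X²] − (E[X])² = 41.3214 − 34.3162 = 7.00524.

7.005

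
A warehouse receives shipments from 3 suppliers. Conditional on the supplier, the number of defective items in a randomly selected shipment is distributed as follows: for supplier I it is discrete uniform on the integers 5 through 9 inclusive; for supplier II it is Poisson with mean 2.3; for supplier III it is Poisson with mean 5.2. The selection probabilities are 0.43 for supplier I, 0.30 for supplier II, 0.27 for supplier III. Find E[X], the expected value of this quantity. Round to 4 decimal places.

5.1040

Component means — I: 7; II: 2.3; III: 5.2.
E[X] = 0.43·7 + 0.3·2.3 + 0.27·5.2 = 5.104.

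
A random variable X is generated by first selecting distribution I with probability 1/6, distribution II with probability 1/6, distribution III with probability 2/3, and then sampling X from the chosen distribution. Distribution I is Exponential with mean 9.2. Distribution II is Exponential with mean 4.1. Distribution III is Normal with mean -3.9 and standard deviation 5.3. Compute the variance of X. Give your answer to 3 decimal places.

Per component, I: μ=9.2, E[X²]=169.28; II: μ=4.1, E[X²]=33.62; III: μ=-3.9, E[X²]=43.3.
E[X] = 0.166667·9.2 + 0.166667·4.1 + 0.666667·-3.9 = -0.383333.
E[X²] = 0.166667·169.28 + 0.166667·33.62 + 0.666667·43.3 = 62.6833.
Var(X) = E[X²] − (E[X])² = 62.6833 − 0.146944 = 62.5364.

62.536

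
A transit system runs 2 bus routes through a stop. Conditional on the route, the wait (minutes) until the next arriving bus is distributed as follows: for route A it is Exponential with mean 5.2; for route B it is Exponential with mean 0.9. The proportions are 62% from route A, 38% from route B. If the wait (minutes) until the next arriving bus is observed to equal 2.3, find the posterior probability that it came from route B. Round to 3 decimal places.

0.300

Likelihoods f(2.3 | ·): A: 0.123568; B: 0.0862768.
Posterior ∝ prior × likelihood. Numerator for B: 0.38·0.0862768 = 0.0327852.
Normalizing constant: 0.62·0.123568 + 0.38·0.0862768 = 0.109397.
P(B | observation) = 0.0327852 / 0.109397 = 0.299689.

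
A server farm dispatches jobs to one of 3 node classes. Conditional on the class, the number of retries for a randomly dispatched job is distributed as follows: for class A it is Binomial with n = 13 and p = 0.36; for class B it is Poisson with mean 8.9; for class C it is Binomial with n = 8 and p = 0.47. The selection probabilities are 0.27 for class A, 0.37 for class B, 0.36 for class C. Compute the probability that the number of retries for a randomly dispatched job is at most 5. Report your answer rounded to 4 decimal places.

0.5520

Conditional on each class, P(X ≤ 5): A: 0.688937; B: 0.1219; C: 0.891357.
By total probability, P(X ≤ 5) = 0.27·0.688937 + 0.37·0.1219 + 0.36·0.891357 = 0.552005.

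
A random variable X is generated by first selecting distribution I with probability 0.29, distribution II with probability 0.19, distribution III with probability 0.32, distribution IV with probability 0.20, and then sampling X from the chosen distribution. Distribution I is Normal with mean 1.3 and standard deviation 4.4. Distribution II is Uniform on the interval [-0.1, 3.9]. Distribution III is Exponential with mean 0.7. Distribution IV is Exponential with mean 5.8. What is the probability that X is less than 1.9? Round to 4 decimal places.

Conditional on each component, P(X < 1.9): I: 0.554233; II: 0.5; III: 0.933748; IV: 0.279339.
By total probability, P(X < 1.9) = 0.29·0.554233 + 0.19·0.5 + 0.32·0.933748 + 0.2·0.279339 = 0.610395.

0.6104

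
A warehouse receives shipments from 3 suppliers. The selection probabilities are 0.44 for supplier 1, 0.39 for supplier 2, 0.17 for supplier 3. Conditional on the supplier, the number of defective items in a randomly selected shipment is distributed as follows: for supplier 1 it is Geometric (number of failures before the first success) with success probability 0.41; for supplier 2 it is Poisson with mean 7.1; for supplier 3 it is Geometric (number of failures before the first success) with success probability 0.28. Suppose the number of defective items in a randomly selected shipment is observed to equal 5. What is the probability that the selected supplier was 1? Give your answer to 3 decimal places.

0.183

Likelihoods P(X=5 | ·): 1: 0.0293119; 2: 0.124057; 3: 0.0541777.
Posterior ∝ prior × likelihood. Numerator for 1: 0.44·0.0293119 = 0.0128972.
Normalizing constant: 0.44·0.0293119 + 0.39·0.124057 + 0.17·0.0541777 = 0.0704895.
P(1 | observation) = 0.0128972 / 0.0704895 = 0.182967.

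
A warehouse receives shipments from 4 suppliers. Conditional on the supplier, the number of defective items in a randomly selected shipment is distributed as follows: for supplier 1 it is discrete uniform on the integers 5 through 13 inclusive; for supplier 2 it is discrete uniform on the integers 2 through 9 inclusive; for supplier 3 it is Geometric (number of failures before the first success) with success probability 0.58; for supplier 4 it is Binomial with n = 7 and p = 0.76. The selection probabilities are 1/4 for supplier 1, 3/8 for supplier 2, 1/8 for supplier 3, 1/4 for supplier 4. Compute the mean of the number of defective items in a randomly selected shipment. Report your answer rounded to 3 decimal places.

5.733

Component means — 1: 9; 2: 5.5; 3: 0.724138; 4: 5.32.
E[X] = 0.25·9 + 0.375·5.5 + 0.125·0.724138 + 0.25·5.32 = 5.73302.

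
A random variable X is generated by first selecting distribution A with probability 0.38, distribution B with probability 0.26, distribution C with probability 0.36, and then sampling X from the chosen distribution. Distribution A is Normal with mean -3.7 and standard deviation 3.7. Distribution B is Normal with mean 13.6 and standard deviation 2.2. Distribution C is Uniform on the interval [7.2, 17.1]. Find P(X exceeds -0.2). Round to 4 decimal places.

Conditional on each component, P(X > -0.2): A: 0.172088; B: 1; C: 1.
By total probability, P(X > -0.2) = 0.38·0.172088 + 0.26·1 + 0.36·1 = 0.685393.

0.6854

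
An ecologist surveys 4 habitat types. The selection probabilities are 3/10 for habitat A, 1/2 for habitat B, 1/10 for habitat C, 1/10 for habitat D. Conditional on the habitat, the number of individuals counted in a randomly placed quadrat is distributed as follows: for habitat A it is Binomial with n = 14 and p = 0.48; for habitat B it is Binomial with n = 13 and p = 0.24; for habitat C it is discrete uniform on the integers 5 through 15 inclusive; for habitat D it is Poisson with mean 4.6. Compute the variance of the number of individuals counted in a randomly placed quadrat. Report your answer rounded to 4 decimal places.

Per component, A: μ=6.72, E[X²]=48.6528; B: μ=3.12, E[X²]=12.1056; C: μ=10, E[X²]=110; D: μ=4.6, E[X²]=25.76.
E[X] = 0.3·6.72 + 0.5·3.12 + 0.1·10 + 0.1·4.6 = 5.036.
E[X²] = 0.3·48.6528 + 0.5·12.1056 + 0.1·110 + 0.1·25.76 = 34.2246.
Var(X) = E[X²] − (E[X])² = 34.2246 − 25.3613 = 8.86334.

8.8633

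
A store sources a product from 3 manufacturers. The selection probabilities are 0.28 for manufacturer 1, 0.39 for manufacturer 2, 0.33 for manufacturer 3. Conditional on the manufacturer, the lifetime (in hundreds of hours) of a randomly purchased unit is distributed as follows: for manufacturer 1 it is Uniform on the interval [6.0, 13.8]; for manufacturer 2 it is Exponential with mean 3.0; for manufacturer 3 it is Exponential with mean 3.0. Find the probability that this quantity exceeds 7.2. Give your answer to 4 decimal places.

0.3022

Conditional on each manufacturer, P(X > 7.2): 1: 0.846154; 2: 0.090718; 3: 0.090718.
By total probability, P(X > 7.2) = 0.28·0.846154 + 0.39·0.090718 + 0.33·0.090718 = 0.30224.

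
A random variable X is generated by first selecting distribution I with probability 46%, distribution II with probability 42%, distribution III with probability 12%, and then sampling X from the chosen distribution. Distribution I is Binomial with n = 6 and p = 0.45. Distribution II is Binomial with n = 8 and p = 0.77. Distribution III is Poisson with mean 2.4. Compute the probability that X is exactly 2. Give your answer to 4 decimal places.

Conditional on each component, P(X = 2): I: 0.27795; II: 0.00245757; III: 0.261268.
By total probability, P(X = 2) = 0.46·0.27795 + 0.42·0.00245757 + 0.12·0.261268 = 0.160241.

0.1602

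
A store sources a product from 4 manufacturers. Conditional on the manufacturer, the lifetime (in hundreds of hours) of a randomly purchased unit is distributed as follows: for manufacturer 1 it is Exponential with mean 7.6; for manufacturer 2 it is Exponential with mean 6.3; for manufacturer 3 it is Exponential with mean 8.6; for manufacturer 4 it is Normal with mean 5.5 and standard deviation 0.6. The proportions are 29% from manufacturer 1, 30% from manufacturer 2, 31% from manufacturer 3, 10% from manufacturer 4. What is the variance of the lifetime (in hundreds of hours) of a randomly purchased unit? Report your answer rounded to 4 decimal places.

Per component, 1: μ=7.6, E[X²]=115.52; 2: μ=6.3, E[X²]=79.38; 3: μ=8.6, E[X²]=147.92; 4: μ=5.5, E[X²]=30.61.
E[X] = 0.29·7.6 + 0.3·6.3 + 0.31·8.6 + 0.1·5.5 = 7.31.
E[X²] = 0.29·115.52 + 0.3·79.38 + 0.31·147.92 + 0.1·30.61 = 106.231.
Var(X) = E[X²] − (E[X])² = 106.231 − 53.4361 = 52.7949.

52.7949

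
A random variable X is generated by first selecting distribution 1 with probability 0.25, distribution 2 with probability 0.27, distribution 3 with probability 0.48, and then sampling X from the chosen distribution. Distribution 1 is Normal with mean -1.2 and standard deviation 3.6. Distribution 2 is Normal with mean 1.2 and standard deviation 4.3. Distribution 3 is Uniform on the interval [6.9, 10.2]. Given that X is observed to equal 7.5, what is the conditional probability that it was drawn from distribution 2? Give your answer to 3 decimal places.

0.055

Likelihoods f(7.5 | ·): 1: 0.00597596; 2: 0.0317191; 3: 0.30303.
Posterior ∝ prior × likelihood. Numerator for 2: 0.27·0.0317191 = 0.00856416.
Normalizing constant: 0.25·0.00597596 + 0.27·0.0317191 + 0.48·0.30303 = 0.155513.
P(2 | observation) = 0.00856416 / 0.155513 = 0.0550705.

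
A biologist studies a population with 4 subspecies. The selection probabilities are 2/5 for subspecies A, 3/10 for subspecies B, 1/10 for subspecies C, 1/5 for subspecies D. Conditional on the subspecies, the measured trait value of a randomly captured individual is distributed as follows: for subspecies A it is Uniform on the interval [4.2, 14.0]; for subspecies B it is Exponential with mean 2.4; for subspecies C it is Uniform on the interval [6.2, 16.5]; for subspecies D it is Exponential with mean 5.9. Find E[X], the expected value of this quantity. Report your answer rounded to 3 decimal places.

6.675

Component means — A: 9.1; B: 2.4; C: 11.35; D: 5.9.
E[X] = 0.4·9.1 + 0.3·2.4 + 0.1·11.35 + 0.2·5.9 = 6.675.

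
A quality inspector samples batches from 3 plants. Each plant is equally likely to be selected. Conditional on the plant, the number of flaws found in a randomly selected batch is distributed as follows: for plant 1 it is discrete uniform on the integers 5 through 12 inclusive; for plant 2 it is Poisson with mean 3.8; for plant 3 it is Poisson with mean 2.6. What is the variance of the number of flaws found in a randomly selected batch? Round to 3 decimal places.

10.366

Per component, 1: μ=8.5, E[X²]=77.5; 2: μ=3.8, E[X²]=18.24; 3: μ=2.6, E[X²]=9.36.
E[X] = 0.333333·8.5 + 0.333333·3.8 + 0.333333·2.6 = 4.96667.
E[X²] = 0.333333·77.5 + 0.333333·18.24 + 0.333333·9.36 = 35.0333.
Var(X) = E[X²] − (E[X])² = 35.0333 − 24.6678 = 10.3656.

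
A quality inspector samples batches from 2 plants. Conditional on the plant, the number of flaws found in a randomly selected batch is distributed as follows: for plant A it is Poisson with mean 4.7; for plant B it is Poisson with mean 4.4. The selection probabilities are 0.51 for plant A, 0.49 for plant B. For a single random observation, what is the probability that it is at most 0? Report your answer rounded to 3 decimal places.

Conditional on each plant, P(X ≤ 0): A: 0.00909528; B: 0.0122773.
By total probability, P(X ≤ 0) = 0.51·0.00909528 + 0.49·0.0122773 = 0.0106545.

0.011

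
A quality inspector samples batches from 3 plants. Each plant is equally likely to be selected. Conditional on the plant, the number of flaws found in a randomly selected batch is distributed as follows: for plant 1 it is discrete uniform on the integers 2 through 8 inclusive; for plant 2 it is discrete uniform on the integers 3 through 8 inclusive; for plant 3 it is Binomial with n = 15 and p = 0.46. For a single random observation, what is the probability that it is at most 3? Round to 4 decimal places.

0.1628

Conditional on each plant, P(X ≤ 3): 1: 0.285714; 2: 0.166667; 3: 0.0359375.
By total probability, P(X ≤ 3) = 0.333333·0.285714 + 0.333333·0.166667 + 0.333333·0.0359375 = 0.162773.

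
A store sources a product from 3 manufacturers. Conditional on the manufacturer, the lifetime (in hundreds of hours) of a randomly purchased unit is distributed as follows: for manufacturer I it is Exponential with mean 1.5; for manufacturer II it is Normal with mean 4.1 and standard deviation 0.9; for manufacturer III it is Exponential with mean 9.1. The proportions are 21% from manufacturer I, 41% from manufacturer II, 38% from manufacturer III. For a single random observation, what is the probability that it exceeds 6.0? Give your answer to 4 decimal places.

Conditional on each manufacturer, P(X > 6.0): I: 0.0183156; II: 0.0173814; III: 0.517192.
By total probability, P(X > 6.0) = 0.21·0.0183156 + 0.41·0.0173814 + 0.38·0.517192 = 0.207506.

0.2075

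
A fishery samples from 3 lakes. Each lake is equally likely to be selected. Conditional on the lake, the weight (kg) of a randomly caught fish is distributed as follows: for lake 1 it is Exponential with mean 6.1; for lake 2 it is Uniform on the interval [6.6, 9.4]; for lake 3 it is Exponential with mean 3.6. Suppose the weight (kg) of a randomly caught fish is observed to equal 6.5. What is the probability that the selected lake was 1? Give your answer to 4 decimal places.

0.5530

Likelihoods f(6.5 | ·): 1: 0.0564803; 2: 0; 3: 0.045662.
Posterior ∝ prior × likelihood. Numerator for 1: 0.333333·0.0564803 = 0.0188268.
Normalizing constant: 0.333333·0.0564803 + 0.333333·0 + 0.333333·0.045662 = 0.0340474.
P(1 | observation) = 0.0188268 / 0.0340474 = 0.552957.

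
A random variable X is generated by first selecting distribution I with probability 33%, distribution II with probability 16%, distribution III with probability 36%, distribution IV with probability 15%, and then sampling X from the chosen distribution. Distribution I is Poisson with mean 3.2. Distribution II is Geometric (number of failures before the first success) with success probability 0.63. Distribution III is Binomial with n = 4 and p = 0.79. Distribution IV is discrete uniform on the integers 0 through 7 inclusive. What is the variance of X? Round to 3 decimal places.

3.188

Per component, I: μ=3.2, E[X²]=13.44; II: μ=0.587302, E[X²]=1.27715; III: μ=3.16, E[X²]=10.6492; IV: μ=3.5, E[X²]=17.5.
E[X] = 0.33·3.2 + 0.16·0.587302 + 0.36·3.16 + 0.15·3.5 = 2.81257.
E[X²] = 0.33·13.44 + 0.16·1.27715 + 0.36·10.6492 + 0.15·17.5 = 11.0983.
Var(X) = E[X²] − (E[X])² = 11.0983 − 7.91054 = 3.18772.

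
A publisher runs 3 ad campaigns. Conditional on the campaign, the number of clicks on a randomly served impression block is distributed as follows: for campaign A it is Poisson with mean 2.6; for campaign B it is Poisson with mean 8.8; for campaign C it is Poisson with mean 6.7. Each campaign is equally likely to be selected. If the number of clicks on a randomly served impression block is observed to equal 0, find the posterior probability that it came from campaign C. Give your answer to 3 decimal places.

0.016

Likelihoods P(X=0 | ·): A: 0.0742736; B: 0.000150733; C: 0.00123091.
Posterior ∝ prior × likelihood. Numerator for C: 0.333333·0.00123091 = 0.000410304.
Normalizing constant: 0.333333·0.0742736 + 0.333333·0.000150733 + 0.333333·0.00123091 = 0.0252184.
P(C | observation) = 0.000410304 / 0.0252184 = 0.01627.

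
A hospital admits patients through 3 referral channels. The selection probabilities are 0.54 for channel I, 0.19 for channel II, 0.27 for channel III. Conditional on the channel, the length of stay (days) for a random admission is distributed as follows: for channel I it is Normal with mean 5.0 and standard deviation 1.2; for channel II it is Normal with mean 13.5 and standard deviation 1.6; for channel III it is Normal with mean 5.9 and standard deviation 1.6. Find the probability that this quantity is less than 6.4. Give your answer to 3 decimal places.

Conditional on each channel, P(X < 6.4): I: 0.878327; II: 4.55049e-06; III: 0.62267.
By total probability, P(X < 6.4) = 0.54·0.878327 + 0.19·4.55049e-06 + 0.27·0.62267 = 0.642419.

0.642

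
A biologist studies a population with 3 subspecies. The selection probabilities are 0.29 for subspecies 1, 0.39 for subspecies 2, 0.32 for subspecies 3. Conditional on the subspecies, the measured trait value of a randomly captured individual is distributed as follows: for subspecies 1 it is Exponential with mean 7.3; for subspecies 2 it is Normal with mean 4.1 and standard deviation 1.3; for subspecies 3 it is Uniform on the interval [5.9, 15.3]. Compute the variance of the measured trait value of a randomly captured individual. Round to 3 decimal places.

25.911

Per component, 1: μ=7.3, E[X²]=106.58; 2: μ=4.1, E[X²]=18.5; 3: μ=10.6, E[X²]=119.723.
E[X] = 0.29·7.3 + 0.39·4.1 + 0.32·10.6 = 7.108.
E[X²] = 0.29·106.58 + 0.39·18.5 + 0.32·119.723 = 76.4347.
Var(X) = E[X²] − (E[X])² = 76.4347 − 50.5237 = 25.911.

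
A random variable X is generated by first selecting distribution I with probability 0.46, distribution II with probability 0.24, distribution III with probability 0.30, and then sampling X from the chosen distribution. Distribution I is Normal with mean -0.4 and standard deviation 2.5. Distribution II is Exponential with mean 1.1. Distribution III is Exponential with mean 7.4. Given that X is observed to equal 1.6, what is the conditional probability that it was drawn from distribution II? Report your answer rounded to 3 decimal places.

Likelihoods f(1.6 | ·): I: 0.115877; II: 0.212279; III: 0.10886.
Posterior ∝ prior × likelihood. Numerator for II: 0.24·0.212279 = 0.0509469.
Normalizing constant: 0.46·0.115877 + 0.24·0.212279 + 0.3·0.10886 = 0.136908.
P(II | observation) = 0.0509469 / 0.136908 = 0.372125.

0.372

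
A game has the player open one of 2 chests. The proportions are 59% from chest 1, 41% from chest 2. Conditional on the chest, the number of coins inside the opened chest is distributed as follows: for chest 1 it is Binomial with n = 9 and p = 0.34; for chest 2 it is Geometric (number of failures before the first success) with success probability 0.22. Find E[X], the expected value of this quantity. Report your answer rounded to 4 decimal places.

3.2590

Component means — 1: 3.06; 2: 3.54545.
E[X] = 0.59·3.06 + 0.41·3.54545 = 3.25904.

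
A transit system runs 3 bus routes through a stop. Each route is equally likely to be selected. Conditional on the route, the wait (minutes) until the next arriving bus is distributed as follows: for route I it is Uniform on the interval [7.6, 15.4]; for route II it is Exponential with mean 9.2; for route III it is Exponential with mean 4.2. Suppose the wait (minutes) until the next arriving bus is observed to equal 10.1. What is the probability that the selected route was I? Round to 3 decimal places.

0.689

Likelihoods f(10.1 | ·): I: 0.128205; II: 0.0362604; III: 0.0214969.
Posterior ∝ prior × likelihood. Numerator for I: 0.333333·0.128205 = 0.042735.
Normalizing constant: 0.333333·0.128205 + 0.333333·0.0362604 + 0.333333·0.0214969 = 0.0619875.
P(I | observation) = 0.042735 / 0.0619875 = 0.689414.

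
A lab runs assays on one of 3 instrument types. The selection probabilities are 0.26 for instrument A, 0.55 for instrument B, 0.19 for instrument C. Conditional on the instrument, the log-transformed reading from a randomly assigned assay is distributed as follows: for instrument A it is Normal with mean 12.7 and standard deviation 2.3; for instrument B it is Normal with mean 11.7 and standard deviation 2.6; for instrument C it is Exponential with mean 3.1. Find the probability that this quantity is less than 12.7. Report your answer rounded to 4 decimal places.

0.6742

Conditional on each instrument, P(X < 12.7): A: 0.5; B: 0.649739; C: 0.983374.
By total probability, P(X < 12.7) = 0.26·0.5 + 0.55·0.649739 + 0.19·0.983374 = 0.674197.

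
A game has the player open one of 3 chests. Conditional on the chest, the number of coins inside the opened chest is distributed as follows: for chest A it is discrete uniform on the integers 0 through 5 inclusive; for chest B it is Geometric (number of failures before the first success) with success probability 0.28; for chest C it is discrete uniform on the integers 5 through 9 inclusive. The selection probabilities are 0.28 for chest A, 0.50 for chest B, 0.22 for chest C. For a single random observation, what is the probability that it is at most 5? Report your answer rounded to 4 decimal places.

Conditional on each chest, P(X ≤ 5): A: 1; B: 0.860686; C: 0.2.
By total probability, P(X ≤ 5) = 0.28·1 + 0.5·0.860686 + 0.22·0.2 = 0.754343.

0.7543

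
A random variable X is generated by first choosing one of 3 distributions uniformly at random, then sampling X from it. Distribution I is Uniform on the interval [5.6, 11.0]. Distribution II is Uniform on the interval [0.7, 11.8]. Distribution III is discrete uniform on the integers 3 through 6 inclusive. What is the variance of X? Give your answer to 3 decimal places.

Per component, I: μ=8.3, E[X²]=71.32; II: μ=6.25, E[X²]=49.33; III: μ=4.5, E[X²]=21.5.
E[X] = 0.333333·8.3 + 0.333333·6.25 + 0.333333·4.5 = 6.35.
E[X²] = 0.333333·71.32 + 0.333333·49.33 + 0.333333·21.5 = 47.3833.
Var(X) = E[X²] − (E[X])² = 47.3833 − 40.3225 = 7.06083.

7.061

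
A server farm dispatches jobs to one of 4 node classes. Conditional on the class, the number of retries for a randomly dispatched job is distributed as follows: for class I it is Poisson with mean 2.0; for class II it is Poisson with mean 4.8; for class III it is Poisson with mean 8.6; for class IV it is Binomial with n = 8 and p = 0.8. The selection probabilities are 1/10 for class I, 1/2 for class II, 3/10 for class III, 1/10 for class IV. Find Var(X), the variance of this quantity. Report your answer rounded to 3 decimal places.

Per component, I: μ=2, E[X²]=6; II: μ=4.8, E[X²]=27.84; III: μ=8.6, E[X²]=82.56; IV: μ=6.4, E[X²]=42.24.
E[X] = 0.1·2 + 0.5·4.8 + 0.3·8.6 + 0.1·6.4 = 5.82.
E[X²] = 0.1·6 + 0.5·27.84 + 0.3·82.56 + 0.1·42.24 = 43.512.
Var(X) = E[X²] − (E[X])² = 43.512 − 33.8724 = 9.6396.

9.640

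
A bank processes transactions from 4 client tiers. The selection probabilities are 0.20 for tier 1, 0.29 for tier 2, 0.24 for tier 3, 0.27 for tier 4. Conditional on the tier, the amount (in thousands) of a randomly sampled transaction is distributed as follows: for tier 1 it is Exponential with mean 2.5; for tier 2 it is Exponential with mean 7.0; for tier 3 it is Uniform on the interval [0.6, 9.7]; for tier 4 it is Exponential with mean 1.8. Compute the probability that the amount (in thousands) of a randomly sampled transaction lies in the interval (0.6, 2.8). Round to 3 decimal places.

0.358

Conditional on each tier, P(0.6 < X < 2.8): 1: 0.460348; 2: 0.247536; 3: 0.241758; 4: 0.505459.
By total probability, P(0.6 < X < 2.8) = 0.2·0.460348 + 0.29·0.247536 + 0.24·0.241758 + 0.27·0.505459 = 0.358351.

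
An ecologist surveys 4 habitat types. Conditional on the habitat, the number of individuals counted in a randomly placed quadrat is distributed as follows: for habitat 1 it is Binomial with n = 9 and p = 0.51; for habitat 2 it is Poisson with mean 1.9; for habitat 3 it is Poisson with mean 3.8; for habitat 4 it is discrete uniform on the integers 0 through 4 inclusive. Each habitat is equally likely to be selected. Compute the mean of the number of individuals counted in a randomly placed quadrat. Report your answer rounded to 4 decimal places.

Component means — 1: 4.59; 2: 1.9; 3: 3.8; 4: 2.
E[X] = 0.25·4.59 + 0.25·1.9 + 0.25·3.8 + 0.25·2 = 3.0725.

3.0725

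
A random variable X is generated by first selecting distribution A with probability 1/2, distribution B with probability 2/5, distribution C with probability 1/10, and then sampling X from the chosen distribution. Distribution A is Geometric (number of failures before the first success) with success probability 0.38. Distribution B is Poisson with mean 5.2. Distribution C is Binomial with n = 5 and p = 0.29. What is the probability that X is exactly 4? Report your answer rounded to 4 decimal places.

0.0978

Conditional on each component, P(X = 4): A: 0.0561501; B: 0.168063; C: 0.0251085.
By total probability, P(X = 4) = 0.5·0.0561501 + 0.4·0.168063 + 0.1·0.0251085 = 0.0978109.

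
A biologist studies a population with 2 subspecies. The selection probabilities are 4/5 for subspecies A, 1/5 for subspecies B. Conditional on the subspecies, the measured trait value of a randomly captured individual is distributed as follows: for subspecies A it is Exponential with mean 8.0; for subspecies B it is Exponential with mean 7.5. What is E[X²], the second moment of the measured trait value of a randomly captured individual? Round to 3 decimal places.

For each component E[X²] = Var + (mean)², giving A: 128; B: 112.5.
Overall E[X²] = 0.8·128 + 0.2·112.5 = 124.9.

124.900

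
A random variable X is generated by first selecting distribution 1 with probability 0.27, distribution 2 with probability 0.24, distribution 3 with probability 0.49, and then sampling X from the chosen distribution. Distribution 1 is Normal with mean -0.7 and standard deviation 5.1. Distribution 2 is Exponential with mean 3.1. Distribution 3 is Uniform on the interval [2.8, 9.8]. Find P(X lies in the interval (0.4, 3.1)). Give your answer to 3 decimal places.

0.194

Conditional on each component, P(0.4 < X < 3.1): 1: 0.18651; 2: 0.511066; 3: 0.0428571.
By total probability, P(0.4 < X < 3.1) = 0.27·0.18651 + 0.24·0.511066 + 0.49·0.0428571 = 0.194014.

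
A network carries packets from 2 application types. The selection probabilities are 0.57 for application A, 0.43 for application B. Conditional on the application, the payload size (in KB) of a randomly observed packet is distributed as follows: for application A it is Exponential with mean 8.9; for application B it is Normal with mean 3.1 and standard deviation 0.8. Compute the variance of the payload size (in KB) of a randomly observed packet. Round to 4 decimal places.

Per component, A: μ=8.9, E[X²]=158.42; B: μ=3.1, E[X²]=10.25.
E[X] = 0.57·8.9 + 0.43·3.1 = 6.406.
E[X²] = 0.57·158.42 + 0.43·10.25 = 94.7069.
Var(X) = E[X²] − (E[X])² = 94.7069 − 41.0368 = 53.6701.

53.6701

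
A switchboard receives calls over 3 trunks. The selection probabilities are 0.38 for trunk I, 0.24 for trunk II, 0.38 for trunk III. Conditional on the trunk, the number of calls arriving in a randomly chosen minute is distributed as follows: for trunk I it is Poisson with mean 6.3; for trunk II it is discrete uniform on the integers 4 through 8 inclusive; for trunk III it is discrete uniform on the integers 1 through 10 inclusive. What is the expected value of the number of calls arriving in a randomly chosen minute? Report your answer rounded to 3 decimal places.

5.924

Component means — I: 6.3; II: 6; III: 5.5.
E[X] = 0.38·6.3 + 0.24·6 + 0.38·5.5 = 5.924.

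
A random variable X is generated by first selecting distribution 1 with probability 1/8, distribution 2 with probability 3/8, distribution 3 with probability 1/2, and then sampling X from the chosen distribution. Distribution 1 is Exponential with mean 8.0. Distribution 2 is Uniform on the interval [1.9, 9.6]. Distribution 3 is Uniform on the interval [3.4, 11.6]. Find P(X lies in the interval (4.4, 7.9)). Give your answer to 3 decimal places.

0.409

Conditional on each component, P(4.4 < X < 7.9): 1: 0.204443; 2: 0.454545; 3: 0.426829.
By total probability, P(4.4 < X < 7.9) = 0.125·0.204443 + 0.375·0.454545 + 0.5·0.426829 = 0.409425.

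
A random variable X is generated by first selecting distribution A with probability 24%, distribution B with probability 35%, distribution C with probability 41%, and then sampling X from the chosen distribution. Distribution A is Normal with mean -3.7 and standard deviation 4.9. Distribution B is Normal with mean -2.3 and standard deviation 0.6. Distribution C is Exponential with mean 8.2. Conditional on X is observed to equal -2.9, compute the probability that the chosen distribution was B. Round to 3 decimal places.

0.880

Likelihoods f(-2.9 | ·): A: 0.0803389; B: 0.403285; C: 0.
Posterior ∝ prior × likelihood. Numerator for B: 0.35·0.403285 = 0.14115.
Normalizing constant: 0.24·0.0803389 + 0.35·0.403285 + 0.41·0 = 0.160431.
P(B | observation) = 0.14115 / 0.160431 = 0.879815.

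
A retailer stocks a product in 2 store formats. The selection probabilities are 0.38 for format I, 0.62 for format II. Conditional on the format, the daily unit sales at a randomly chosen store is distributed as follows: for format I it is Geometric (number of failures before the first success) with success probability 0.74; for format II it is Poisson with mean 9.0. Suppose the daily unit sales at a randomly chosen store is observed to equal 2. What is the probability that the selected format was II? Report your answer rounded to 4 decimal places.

0.1402

Likelihoods P(X=2 | ·): I: 0.050024; II: 0.0049981.
Posterior ∝ prior × likelihood. Numerator for II: 0.62·0.0049981 = 0.00309882.
Normalizing constant: 0.38·0.050024 + 0.62·0.0049981 = 0.0221079.
P(II | observation) = 0.00309882 / 0.0221079 = 0.140168.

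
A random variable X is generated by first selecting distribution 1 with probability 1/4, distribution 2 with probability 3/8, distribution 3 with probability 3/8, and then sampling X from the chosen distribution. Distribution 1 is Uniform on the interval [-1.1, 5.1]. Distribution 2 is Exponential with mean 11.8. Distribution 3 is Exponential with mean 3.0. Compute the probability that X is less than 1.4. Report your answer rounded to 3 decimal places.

Conditional on each component, P(X < 1.4): 1: 0.403226; 2: 0.111876; 3: 0.372911.
By total probability, P(X < 1.4) = 0.25·0.403226 + 0.375·0.111876 + 0.375·0.372911 = 0.282602.

0.283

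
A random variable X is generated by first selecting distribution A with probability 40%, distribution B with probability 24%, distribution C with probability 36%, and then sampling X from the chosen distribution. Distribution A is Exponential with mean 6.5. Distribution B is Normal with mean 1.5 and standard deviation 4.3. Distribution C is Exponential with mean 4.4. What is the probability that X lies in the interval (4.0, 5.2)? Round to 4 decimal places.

0.0916

Conditional on each component, P(4.0 < X < 5.2): A: 0.091104; B: 0.0857207; C: 0.0961698.
By total probability, P(4.0 < X < 5.2) = 0.4·0.091104 + 0.24·0.0857207 + 0.36·0.0961698 = 0.0916357.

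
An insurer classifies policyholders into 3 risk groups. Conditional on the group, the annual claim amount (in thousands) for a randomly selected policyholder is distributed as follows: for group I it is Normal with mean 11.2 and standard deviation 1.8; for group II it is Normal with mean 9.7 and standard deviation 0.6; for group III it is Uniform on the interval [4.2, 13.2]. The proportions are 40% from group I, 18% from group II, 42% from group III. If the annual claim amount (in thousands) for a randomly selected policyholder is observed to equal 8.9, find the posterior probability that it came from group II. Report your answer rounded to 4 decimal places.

0.3643

Likelihoods f(8.9 | ·): I: 0.0979711; II: 0.27335; III: 0.111111.
Posterior ∝ prior × likelihood. Numerator for II: 0.18·0.27335 = 0.049203.
Normalizing constant: 0.4·0.0979711 + 0.18·0.27335 + 0.42·0.111111 = 0.135058.
P(II | observation) = 0.049203 / 0.135058 = 0.36431.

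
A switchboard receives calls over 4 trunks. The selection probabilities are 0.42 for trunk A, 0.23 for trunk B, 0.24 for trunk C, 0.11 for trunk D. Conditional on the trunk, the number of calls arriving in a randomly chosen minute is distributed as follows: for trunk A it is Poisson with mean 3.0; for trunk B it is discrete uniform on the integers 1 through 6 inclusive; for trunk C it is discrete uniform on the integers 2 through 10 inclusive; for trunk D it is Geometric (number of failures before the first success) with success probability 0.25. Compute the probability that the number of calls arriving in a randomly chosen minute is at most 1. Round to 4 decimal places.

Conditional on each trunk, P(X ≤ 1): A: 0.199148; B: 0.166667; C: 0; D: 0.4375.
By total probability, P(X ≤ 1) = 0.42·0.199148 + 0.23·0.166667 + 0.24·0 + 0.11·0.4375 = 0.170101.

0.1701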